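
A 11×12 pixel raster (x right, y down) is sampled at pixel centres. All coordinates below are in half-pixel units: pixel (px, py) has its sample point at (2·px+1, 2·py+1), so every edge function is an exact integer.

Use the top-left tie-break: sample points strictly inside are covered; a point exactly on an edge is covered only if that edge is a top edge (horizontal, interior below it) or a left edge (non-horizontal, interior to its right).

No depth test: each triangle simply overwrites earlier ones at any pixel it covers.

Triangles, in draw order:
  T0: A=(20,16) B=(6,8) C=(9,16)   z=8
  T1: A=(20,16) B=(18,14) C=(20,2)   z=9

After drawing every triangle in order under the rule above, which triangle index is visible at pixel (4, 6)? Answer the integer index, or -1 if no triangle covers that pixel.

T0:
  2·area = 88  (B↔C swapped to make it positive)
  edge (20, 16)→(9, 16): d=(-11,0) right/bottom  bias=-1
  edge (9, 16)→(6, 8): d=(-3,-8) top-left  bias=+0
  edge (6, 8)→(20, 16): d=(14,8) right/bottom  bias=-1
    (3,4)@(7, 9): e=[77,5,6] → X
    (4,4)@(9, 9): e=[77,21,-10] → .
    (3,5)@(7, 11): e=[55,-1,34] → .
    (4,5)@(9, 11): e=[55,15,18] → X
    (5,5)@(11, 11): e=[55,31,2] → X
    (6,5)@(13, 11): e=[55,47,-14] → .
    (4,6)@(9, 13): e=[33,9,46] → X
    (6,6)@(13, 13): e=[33,41,14] → X
    (7,6)@(15, 13): e=[33,57,-2] → .
    (4,7)@(9, 15): e=[11,3,74] → X
    (7,7)@(15, 15): e=[11,51,26] → X
    (8,7)@(17, 15): e=[11,67,10] → X
  covered (11 px):
    . . . . . . . . . . .
    . . . . . . . . . . .
    . . . . . . . . . . .
    . . . . . . . . . . .
    . . . X . . . . . . .
    . . . . X X . . . . .
    . . . . X X X . . . .
    . . . . X X X X X . .
    . . . . . . . . . . .
    . . . . . . . . . . .
    . . . . . . . . . . .
    . . . . . . . . . . .
T1:
  2·area = 28
  edge (20, 16)→(18, 14): d=(-2,-2) top-left  bias=+0
  edge (18, 14)→(20, 2): d=(2,-12) top-left  bias=+0
  edge (20, 2)→(20, 16): d=(0,14) right/bottom  bias=-1
    (2,0)@(5, 1): e=[0,-182,210] → .  [on edge]
    (3,1)@(7, 3): e=[0,-154,182] → .  [on edge]
    (4,2)@(9, 5): e=[0,-126,154] → .  [on edge]
    (5,3)@(11, 7): e=[0,-98,126] → .  [on edge]
    (6,4)@(13, 9): e=[0,-70,98] → .  [on edge]
    (9,4)@(19, 9): e=[12,2,14] → X
    (10,4)@(21, 9): e=[16,26,-14] → .
    (7,5)@(15, 11): e=[0,-42,70] → .  [on edge]
    (9,5)@(19, 11): e=[8,6,14] → X
    (10,5)@(21, 11): e=[12,30,-14] → .
    (8,6)@(17, 13): e=[0,-14,42] → .  [on edge]
    (9,6)@(19, 13): e=[4,10,14] → X
    (9,7)@(19, 15): e=[0,14,14] → X  [on edge]
    (10,8)@(21, 17): e=[0,42,-14] → .  [on edge]
  covered (4 px):
    . . . . . . . . . . .
    . . . . . . . . . . .
    . . . . . . . . . . .
    . . . . . . . . . . .
    . . . . . . . . . X .
    . . . . . . . . . X .
    . . . . . . . . . X .
    . . . . . . . . . X .
    . . . . . . . . . . .
    . . . . . . . . . . .
    . . . . . . . . . . .
    . . . . . . . . . . .

Z-buffer (winner per pixel, '.' = empty):
  . . . . . . . . . . .
  . . . . . . . . . . .
  . . . . . . . . . . .
  . . . . . . . . . . .
  . . . 0 . . . . . 1 .
  . . . . 0 0 . . . 1 .
  . . . . 0 0 0 . . 1 .
  . . . . 0 0 0 0 0 1 .
  . . . . . . . . . . .
  . . . . . . . . . . .
  . . . . . . . . . . .
  . . . . . . . . . . .

Result: 0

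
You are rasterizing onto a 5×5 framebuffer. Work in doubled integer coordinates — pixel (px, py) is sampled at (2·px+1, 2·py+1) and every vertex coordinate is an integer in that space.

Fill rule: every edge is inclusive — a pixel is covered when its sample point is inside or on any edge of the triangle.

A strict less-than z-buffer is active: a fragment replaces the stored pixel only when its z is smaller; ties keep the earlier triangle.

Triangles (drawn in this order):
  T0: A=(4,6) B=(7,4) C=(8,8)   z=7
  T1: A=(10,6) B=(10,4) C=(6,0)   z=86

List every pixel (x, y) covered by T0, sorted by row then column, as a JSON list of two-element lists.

T0:
  2·area = 14
  edge (4, 6)→(7, 4): d=(3,-2) inclusive
  edge (7, 4)→(8, 8): d=(1,4) inclusive
  edge (8, 8)→(4, 6): d=(-4,-2) inclusive
    (3,2)@(7, 5): e=[3,1,10] → #
    (4,2)@(9, 5): e=[7,-7,14] → ·
    (3,3)@(7, 7): e=[9,3,2] → #
    (4,3)@(9, 7): e=[13,-5,6] → ·
    (3,4)@(7, 9): e=[15,5,-6] → ·
  covered (2 px):
    · · · · ·
    · · · · ·
    · · · # ·
    · · · # ·
    · · · · ·
T1:
  2·area = 8  (B↔C swapped to make it positive)
  edge (10, 6)→(6, 0): d=(-4,-6) inclusive
  edge (6, 0)→(10, 4): d=(4,4) inclusive
  edge (10, 4)→(10, 6): d=(0,2) inclusive
    (3,0)@(7, 1): e=[2,0,6] → #  [on edge]
    (4,0)@(9, 1): e=[14,-8,2] → ·
    (3,1)@(7, 3): e=[-6,8,6] → ·
    (4,1)@(9, 3): e=[6,0,2] → #  [on edge]
    (4,2)@(9, 5): e=[-2,8,2] → ·
  covered (2 px):
    · · · # ·
    · · · · #
    · · · · ·
    · · · · ·
    · · · · ·

Answer: [[3,2],[3,3]]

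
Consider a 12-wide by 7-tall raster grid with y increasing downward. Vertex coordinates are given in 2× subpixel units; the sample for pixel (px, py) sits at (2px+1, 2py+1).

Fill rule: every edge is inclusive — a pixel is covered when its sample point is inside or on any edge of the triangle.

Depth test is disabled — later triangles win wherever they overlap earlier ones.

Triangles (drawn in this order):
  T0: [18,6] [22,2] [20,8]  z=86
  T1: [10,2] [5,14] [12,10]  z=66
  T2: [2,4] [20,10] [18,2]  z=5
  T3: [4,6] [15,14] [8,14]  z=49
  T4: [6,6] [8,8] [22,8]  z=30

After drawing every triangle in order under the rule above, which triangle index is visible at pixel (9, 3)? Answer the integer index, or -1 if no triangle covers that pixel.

T0:
  2·area = 16
  edge (18, 6)→(22, 2): d=(4,-4) inclusive
  edge (22, 2)→(20, 8): d=(-2,6) inclusive
  edge (20, 8)→(18, 6): d=(-2,-2) inclusive
    (6,0)@(13, 1): e=[-40,56,0] → .  [on edge]
    (11,0)@(23, 1): e=[0,-4,20] → .  [on edge]
    (7,1)@(15, 3): e=[-24,40,0] → .  [on edge]
    (10,1)@(21, 3): e=[0,4,12] → X  [on edge]
    (11,1)@(23, 3): e=[8,-8,16] → .
    (8,2)@(17, 5): e=[-8,24,0] → .  [on edge]
    (9,2)@(19, 5): e=[0,12,4] → X  [on edge]
    (10,2)@(21, 5): e=[8,0,8] → X  [on edge]
    (11,2)@(23, 5): e=[16,-12,12] → .
    (8,3)@(17, 7): e=[0,20,-4] → .  [on edge]
    (9,3)@(19, 7): e=[8,8,0] → X  [on edge]
    (10,3)@(21, 7): e=[16,-4,4] → .
    (7,4)@(15, 9): e=[0,28,-12] → .  [on edge]
    (10,4)@(21, 9): e=[24,-8,0] → .  [on edge]
    (6,5)@(13, 11): e=[0,36,-20] → .  [on edge]
    (9,5)@(19, 11): e=[24,0,-8] → .  [on edge]
    (11,5)@(23, 11): e=[40,-24,0] → .  [on edge]
    (5,6)@(11, 13): e=[0,44,-28] → .  [on edge]
  covered (4 px):
    . . . . . . . . . . . .
    . . . . . . . . . . X .
    . . . . . . . . . X X .
    . . . . . . . . . X . .
    . . . . . . . . . . . .
    . . . . . . . . . . . .
    . . . . . . . . . . . .
T1:
  2·area = 64  (B↔C swapped to make it positive)
  edge (10, 2)→(12, 10): d=(2,8) inclusive
  edge (12, 10)→(5, 14): d=(-7,4) inclusive
  edge (5, 14)→(10, 2): d=(5,-12) inclusive
    (4,2)@(9, 5): e=[14,47,3] → X
    (5,2)@(11, 5): e=[-2,39,27] → .
    (4,3)@(9, 7): e=[18,33,13] → X
    (5,3)@(11, 7): e=[2,25,37] → X
    (6,3)@(13, 7): e=[-14,17,61] → .
    (4,4)@(9, 9): e=[22,19,23] → X
    (6,4)@(13, 9): e=[-10,3,71] → .
    (3,5)@(7, 11): e=[42,13,9] → X
    (5,5)@(11, 11): e=[10,-3,57] → .
    (3,6)@(7, 13): e=[46,-1,19] → .
    (4,6)@(9, 13): e=[30,-9,43] → .
  covered (7 px):
    . . . . . . . . . . . .
    . . . . . . . . . . . .
    . . . . X . . . . . . .
    . . . . X X . . . . . .
    . . . . X X . . . . . .
    . . . X X . . . . . . .
    . . . . . . . . . . . .
T2:
  2·area = 132  (B↔C swapped to make it positive)
  edge (2, 4)→(18, 2): d=(16,-2) inclusive
  edge (18, 2)→(20, 10): d=(2,8) inclusive
  edge (20, 10)→(2, 4): d=(-18,-6) inclusive
    (5,1)@(11, 3): e=[2,58,72] → X
    (6,1)@(13, 3): e=[6,42,84] → X
    (7,1)@(15, 3): e=[10,26,96] → X
    (8,1)@(17, 3): e=[14,10,108] → X
    (9,1)@(19, 3): e=[18,-6,120] → .
    (2,2)@(5, 5): e=[22,110,0] → X  [on edge]
    (3,2)@(7, 5): e=[26,94,12] → X
    (4,2)@(9, 5): e=[30,78,24] → X
    (9,2)@(19, 5): e=[50,-2,84] → .
    (2,3)@(5, 7): e=[54,114,-36] → .
    (3,3)@(7, 7): e=[58,98,-24] → .
    (4,3)@(9, 7): e=[62,82,-12] → .
    (5,3)@(11, 7): e=[66,66,0] → X  [on edge]
    (8,4)@(17, 9): e=[110,22,0] → X  [on edge]
    (11,5)@(23, 11): e=[154,-22,0] → .  [on edge]
  covered (18 px):
    . . . . . . . . . . . .
    . . . . . X X X X . . .
    . . X X X X X X X . . .
    . . . . . X X X X X . .
    . . . . . . . . X X . .
    . . . . . . . . . . . .
    . . . . . . . . . . . .
T3:
  2·area = 56
  edge (4, 6)→(15, 14): d=(11,8) inclusive
  edge (15, 14)→(8, 14): d=(-7,0) inclusive
  edge (8, 14)→(4, 6): d=(-4,-8) inclusive
    (2,3)@(5, 7): e=[3,49,4] → X
    (3,3)@(7, 7): e=[-13,49,20] → .
    (2,4)@(5, 9): e=[25,35,-4] → .
    (3,4)@(7, 9): e=[9,35,12] → X
    (4,4)@(9, 9): e=[-7,35,28] → .
    (3,5)@(7, 11): e=[31,21,4] → X
    (4,5)@(9, 11): e=[15,21,20] → X
    (5,5)@(11, 11): e=[-1,21,36] → .
    (3,6)@(7, 13): e=[53,7,-4] → .
    (4,6)@(9, 13): e=[37,7,12] → X
    (5,6)@(11, 13): e=[21,7,28] → X
    (6,6)@(13, 13): e=[5,7,44] → X
  covered (7 px):
    . . . . . . . . . . . .
    . . . . . . . . . . . .
    . . . . . . . . . . . .
    . . X . . . . . . . . .
    . . . X . . . . . . . .
    . . . X X . . . . . . .
    . . . . X X X . . . . .
T4:
  2·area = 28  (B↔C swapped to make it positive)
  edge (6, 6)→(22, 8): d=(16,2) inclusive
  edge (22, 8)→(8, 8): d=(-14,0) inclusive
  edge (8, 8)→(6, 6): d=(-2,-2) inclusive
    (0,0)@(1, 1): e=[-70,98,0] → .  [on edge]
    (1,1)@(3, 3): e=[-42,70,0] → .  [on edge]
    (2,2)@(5, 5): e=[-14,42,0] → .  [on edge]
    (3,3)@(7, 7): e=[14,14,0] → X  [on edge]
    (4,3)@(9, 7): e=[10,14,4] → X
    (5,3)@(11, 7): e=[6,14,8] → X
    (6,3)@(13, 7): e=[2,14,12] → X
    (7,3)@(15, 7): e=[-2,14,16] → .
    (3,4)@(7, 9): e=[46,-14,-4] → .
    (4,4)@(9, 9): e=[42,-14,0] → .  [on edge]
    (5,4)@(11, 9): e=[38,-14,4] → .
    (6,4)@(13, 9): e=[34,-14,8] → .
    (5,5)@(11, 11): e=[70,-42,0] → .  [on edge]
    (6,6)@(13, 13): e=[98,-70,0] → .  [on edge]
  covered (4 px):
    . . . . . . . . . . . .
    . . . . . . . . . . . .
    . . . . . . . . . . . .
    . . . X X X X . . . . .
    . . . . . . . . . . . .
    . . . . . . . . . . . .
    . . . . . . . . . . . .

Z-buffer (winner per pixel, '.' = empty):
  . . . . . . . . . . . .
  . . . . . 2 2 2 2 . 0 .
  . . 2 2 2 2 2 2 2 0 0 .
  . . 3 4 4 4 4 2 2 2 . .
  . . . 3 1 1 . . 2 2 . .
  . . . 3 3 . . . . . . .
  . . . . 3 3 3 . . . . .

Final: 2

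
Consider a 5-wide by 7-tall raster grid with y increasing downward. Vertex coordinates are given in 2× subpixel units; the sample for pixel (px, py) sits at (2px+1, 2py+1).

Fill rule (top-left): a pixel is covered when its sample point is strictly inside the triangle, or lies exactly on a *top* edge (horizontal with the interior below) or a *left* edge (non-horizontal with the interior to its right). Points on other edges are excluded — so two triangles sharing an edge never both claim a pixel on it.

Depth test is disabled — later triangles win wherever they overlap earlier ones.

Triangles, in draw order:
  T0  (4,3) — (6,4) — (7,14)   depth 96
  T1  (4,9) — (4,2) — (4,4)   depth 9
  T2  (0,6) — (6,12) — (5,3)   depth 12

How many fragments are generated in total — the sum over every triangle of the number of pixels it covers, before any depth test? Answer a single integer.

T0:
  2·area = 19
  edge (4, 3)→(6, 4): d=(2,1) right/bottom  bias=-1
  edge (6, 4)→(7, 14): d=(1,10) right/bottom  bias=-1
  edge (7, 14)→(4, 3): d=(-3,-11) top-left  bias=+0
    (2,2)@(5, 5): e=[3,11,5] → #
    (3,2)@(7, 5): e=[1,-9,27] → ·
    (2,3)@(5, 7): e=[7,13,-1] → ·
  covered (1 px):
    · · · · ·
    · · · · ·
    · · # · ·
    · · · · ·
    · · · · ·
    · · · · ·
    · · · · ·
T1:
  degenerate (2·area = 0) — covers nothing
T2:
  2·area = 48  (B↔C swapped to make it positive)
  edge (0, 6)→(5, 3): d=(5,-3) top-left  bias=+0
  edge (5, 3)→(6, 12): d=(1,9) right/bottom  bias=-1
  edge (6, 12)→(0, 6): d=(-6,-6) top-left  bias=+0
    (2,1)@(5, 3): e=[0,0,48] → ·  [on edge]
    (1,2)@(3, 5): e=[4,20,24] → #
    (2,2)@(5, 5): e=[10,2,36] → #
    (3,2)@(7, 5): e=[16,-16,48] → ·
    (0,3)@(1, 7): e=[8,40,0] → #  [on edge]
    (3,3)@(7, 7): e=[26,-14,36] → ·
    (0,4)@(1, 9): e=[18,42,-12] → ·
    (1,4)@(3, 9): e=[24,24,0] → #  [on edge]
    (3,4)@(7, 9): e=[36,-12,24] → ·
    (1,5)@(3, 11): e=[34,26,-12] → ·
    (2,5)@(5, 11): e=[40,8,0] → #  [on edge]
    (3,5)@(7, 11): e=[46,-10,12] → ·
    (3,6)@(7, 13): e=[56,-8,0] → ·  [on edge]
  covered (8 px):
    · · · · ·
    · · · · ·
    · # # · ·
    # # # · ·
    · # # · ·
    · · # · ·
    · · · · ·

Answer: 9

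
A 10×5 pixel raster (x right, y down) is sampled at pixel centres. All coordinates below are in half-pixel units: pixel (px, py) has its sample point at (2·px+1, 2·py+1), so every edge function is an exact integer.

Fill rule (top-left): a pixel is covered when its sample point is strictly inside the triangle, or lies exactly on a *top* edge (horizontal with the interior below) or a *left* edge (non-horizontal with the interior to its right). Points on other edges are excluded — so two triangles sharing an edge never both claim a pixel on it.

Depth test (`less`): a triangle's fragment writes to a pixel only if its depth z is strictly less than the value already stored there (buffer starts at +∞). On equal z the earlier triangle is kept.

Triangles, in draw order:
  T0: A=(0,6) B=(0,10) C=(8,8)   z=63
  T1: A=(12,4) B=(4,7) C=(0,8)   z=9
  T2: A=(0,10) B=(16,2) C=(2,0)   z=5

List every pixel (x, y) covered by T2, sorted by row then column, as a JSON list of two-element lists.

T0:
  2·area = 32  (B↔C swapped to make it positive)
  edge (0, 6)→(8, 8): d=(8,2) right/bottom  bias=-1
  edge (8, 8)→(0, 10): d=(-8,2) right/bottom  bias=-1
  edge (0, 10)→(0, 6): d=(0,-4) top-left  bias=+0
    (0,3)@(1, 7): e=[6,22,4] → █
    (1,3)@(3, 7): e=[2,18,12] → █
    (2,3)@(5, 7): e=[-2,14,20] → ·
    (0,4)@(1, 9): e=[22,6,4] → █
    (2,4)@(5, 9): e=[14,-2,20] → ·
  covered (4 px):
    · · · · · · · · · ·
    · · · · · · · · · ·
    · · · · · · · · · ·
    █ █ · · · · · · · ·
    █ █ · · · · · · · ·
T1:
  2·area = 4
  edge (12, 4)→(4, 7): d=(-8,3) right/bottom  bias=-1
  edge (4, 7)→(0, 8): d=(-4,1) right/bottom  bias=-1
  edge (0, 8)→(12, 4): d=(12,-4) top-left  bias=+0
    (7,1)@(15, 3): e=[-1,5,0] → ·  [on edge]
    (4,2)@(9, 5): e=[1,3,0] → █  [on edge]
    (5,2)@(11, 5): e=[-5,1,8] → ·
    (1,3)@(3, 7): e=[3,1,0] → █  [on edge]
    (2,3)@(5, 7): e=[-3,-1,8] → ·
    (4,3)@(9, 7): e=[-15,-5,24] → ·
    (1,4)@(3, 9): e=[-13,-7,24] → ·
  covered (2 px):
    · · · · · · · · · ·
    · · · · · · · · · ·
    · · · · █ · · · · ·
    · █ · · · · · · · ·
    · · · · · · · · · ·
T2:
  2·area = 144  (B↔C swapped to make it positive)
  edge (0, 10)→(2, 0): d=(2,-10) top-left  bias=+0
  edge (2, 0)→(16, 2): d=(14,2) right/bottom  bias=-1
  edge (16, 2)→(0, 10): d=(-16,8) right/bottom  bias=-1
    (1,0)@(3, 1): e=[12,12,120] → █
    (2,0)@(5, 1): e=[32,8,104] → █
    (3,0)@(7, 1): e=[52,4,88] → █
    (4,0)@(9, 1): e=[72,0,72] → ·  [on edge]
    (1,1)@(3, 3): e=[16,40,88] → █
    (4,1)@(9, 3): e=[76,28,40] → █
    (5,1)@(11, 3): e=[96,24,24] → █
    (6,1)@(13, 3): e=[116,20,8] → █
    (7,1)@(15, 3): e=[136,16,-8] → ·
    (0,2)@(1, 5): e=[0,72,72] → █  [on edge]
    (5,2)@(11, 5): e=[100,52,-8] → ·
    (6,2)@(13, 5): e=[120,48,-24] → ·
  covered (18 px):
    · █ █ █ · · · · · ·
    · █ █ █ █ █ █ · · ·
    █ █ █ █ █ · · · · ·
    █ █ █ · · · · · · ·
    █ · · · · · · · · ·

Result: [[1,0],[2,0],[3,0],[1,1],[2,1],[3,1],[4,1],[5,1],[6,1],[0,2],[1,2],[2,2],[3,2],[4,2],[0,3],[1,3],[2,3],[0,4]]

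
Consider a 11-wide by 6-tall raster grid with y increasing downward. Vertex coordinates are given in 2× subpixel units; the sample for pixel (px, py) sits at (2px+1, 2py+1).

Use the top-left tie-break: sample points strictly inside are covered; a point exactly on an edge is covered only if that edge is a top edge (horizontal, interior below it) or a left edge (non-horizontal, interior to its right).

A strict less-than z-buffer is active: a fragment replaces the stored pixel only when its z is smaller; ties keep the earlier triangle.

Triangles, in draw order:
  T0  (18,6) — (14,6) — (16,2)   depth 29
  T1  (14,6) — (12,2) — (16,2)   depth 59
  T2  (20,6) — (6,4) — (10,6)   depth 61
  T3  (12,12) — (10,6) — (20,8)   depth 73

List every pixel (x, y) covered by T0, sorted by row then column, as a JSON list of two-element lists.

T0:
  2·area = 16
  edge (18, 6)→(14, 6): d=(-4,0) right/bottom  bias=-1
  edge (14, 6)→(16, 2): d=(2,-4) top-left  bias=+0
  edge (16, 2)→(18, 6): d=(2,4) right/bottom  bias=-1
    (7,2)@(15, 5): e=[4,2,10] → #
    (8,2)@(17, 5): e=[4,10,2] → #
    (9,2)@(19, 5): e=[4,18,-6] → ·
    (7,3)@(15, 7): e=[-4,6,14] → ·
    (8,3)@(17, 7): e=[-4,14,6] → ·
  covered (2 px):
    · · · · · · · · · · ·
    · · · · · · · · · · ·
    · · · · · · · # # · ·
    · · · · · · · · · · ·
    · · · · · · · · · · ·
    · · · · · · · · · · ·
T1:
  2·area = 16
  edge (14, 6)→(12, 2): d=(-2,-4) top-left  bias=+0
  edge (12, 2)→(16, 2): d=(4,0) top-left  bias=+0
  edge (16, 2)→(14, 6): d=(-2,4) right/bottom  bias=-1
    (6,1)@(13, 3): e=[2,4,10] → #
    (7,1)@(15, 3): e=[10,4,2] → #
    (8,1)@(17, 3): e=[18,4,-6] → ·
    (6,2)@(13, 5): e=[-2,12,6] → ·
    (7,2)@(15, 5): e=[6,12,-2] → ·
  covered (2 px):
    · · · · · · · · · · ·
    · · · · · · # # · · ·
    · · · · · · · · · · ·
    · · · · · · · · · · ·
    · · · · · · · · · · ·
    · · · · · · · · · · ·
T2:
  2·area = 20  (B↔C swapped to make it positive)
  edge (20, 6)→(10, 6): d=(-10,0) right/bottom  bias=-1
  edge (10, 6)→(6, 4): d=(-4,-2) top-left  bias=+0
  edge (6, 4)→(20, 6): d=(14,2) right/bottom  bias=-1
    (4,2)@(9, 5): e=[10,2,8] → #
    (5,2)@(11, 5): e=[10,6,4] → #
    (6,2)@(13, 5): e=[10,10,0] → ·  [on edge]
    (4,3)@(9, 7): e=[-10,-6,36] → ·
    (5,3)@(11, 7): e=[-10,-2,32] → ·
  covered (2 px):
    · · · · · · · · · · ·
    · · · · · · · · · · ·
    · · · · # # · · · · ·
    · · · · · · · · · · ·
    · · · · · · · · · · ·
    · · · · · · · · · · ·
T3:
  2·area = 56
  edge (12, 12)→(10, 6): d=(-2,-6) top-left  bias=+0
  edge (10, 6)→(20, 8): d=(10,2) right/bottom  bias=-1
  edge (20, 8)→(12, 12): d=(-8,4) right/bottom  bias=-1
    (4,1)@(9, 3): e=[0,-28,84] → ·  [on edge]
    (2,2)@(5, 5): e=[-28,0,84] → ·  [on edge]
    (5,3)@(11, 7): e=[4,8,44] → #
    (6,3)@(13, 7): e=[16,4,36] → #
    (7,3)@(15, 7): e=[28,0,28] → ·  [on edge]
    (5,4)@(11, 9): e=[0,28,28] → #  [on edge]
    (7,4)@(15, 9): e=[24,20,12] → #
    (8,4)@(17, 9): e=[36,16,4] → #
    (9,4)@(19, 9): e=[48,12,-4] → ·
    (5,5)@(11, 11): e=[-4,48,12] → ·
    (6,5)@(13, 11): e=[8,44,4] → #
    (7,5)@(15, 11): e=[20,40,-4] → ·
  covered (7 px):
    · · · · · · · · · · ·
    · · · · · · · · · · ·
    · · · · · · · · · · ·
    · · · · · # # · · · ·
    · · · · · # # # # · ·
    · · · · · · # · · · ·

Final: [[7,2],[8,2]]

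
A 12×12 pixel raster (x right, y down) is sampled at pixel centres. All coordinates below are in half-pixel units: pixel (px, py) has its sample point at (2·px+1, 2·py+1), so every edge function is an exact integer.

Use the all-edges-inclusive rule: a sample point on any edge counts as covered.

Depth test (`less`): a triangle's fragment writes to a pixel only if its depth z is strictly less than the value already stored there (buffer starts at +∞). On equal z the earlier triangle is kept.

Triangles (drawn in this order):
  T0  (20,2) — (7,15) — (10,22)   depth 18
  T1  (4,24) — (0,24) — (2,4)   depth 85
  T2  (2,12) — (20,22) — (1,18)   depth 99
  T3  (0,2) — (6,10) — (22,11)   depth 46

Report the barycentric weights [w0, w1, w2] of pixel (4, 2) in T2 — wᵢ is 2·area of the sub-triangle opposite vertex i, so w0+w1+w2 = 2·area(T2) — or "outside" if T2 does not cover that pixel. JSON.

T0:
  2·area = 130  (B↔C swapped to make it positive)
  edge (20, 2)→(10, 22): d=(-10,20) inclusive
  edge (10, 22)→(7, 15): d=(-3,-7) inclusive
  edge (7, 15)→(20, 2): d=(13,-13) inclusive
    (0,0)@(1, 1): e=[390,0,-260] → ·  [on edge]
    (10,0)@(21, 1): e=[-10,140,0] → ·  [on edge]
    (9,1)@(19, 3): e=[10,120,0] → #  [on edge]
    (10,1)@(21, 3): e=[-30,134,26] → ·
    (8,2)@(17, 5): e=[30,100,0] → #  [on edge]
    (9,2)@(19, 5): e=[-10,114,26] → ·
    (7,3)@(15, 7): e=[50,80,0] → #  [on edge]
    (9,3)@(19, 7): e=[-30,108,52] → ·
    (6,4)@(13, 9): e=[70,60,0] → #  [on edge]
    (8,4)@(17, 9): e=[-10,88,52] → ·
    (5,5)@(11, 11): e=[90,40,0] → #  [on edge]
    (8,5)@(17, 11): e=[-30,82,78] → ·
    (4,6)@(9, 13): e=[110,20,0] → #  [on edge]
    (3,7)@(7, 15): e=[130,0,0] → #  [on edge]
    (2,8)@(5, 17): e=[150,-20,0] → ·  [on edge]
    (1,9)@(3, 19): e=[170,-40,0] → ·  [on edge]
    (0,10)@(1, 21): e=[190,-60,0] → ·  [on edge]
  covered (20 px):
    · · · · · · · · · · · ·
    · · · · · · · · · # · ·
    · · · · · · · · # · · ·
    · · · · · · · # # · · ·
    · · · · · · # # · · · ·
    · · · · · # # # · · · ·
    · · · · # # # · · · · ·
    · · · # # # # · · · · ·
    · · · · # # · · · · · ·
    · · · · # # · · · · · ·
    · · · · · · · · · · · ·
    · · · · · · · · · · · ·
T1:
  2·area = 80
  edge (4, 24)→(0, 24): d=(-4,0) inclusive
  edge (0, 24)→(2, 4): d=(2,-20) inclusive
  edge (2, 4)→(4, 24): d=(2,20) inclusive
    (0,7)@(1, 15): e=[36,2,42] → #
    (1,7)@(3, 15): e=[36,42,2] → #
    (2,7)@(5, 15): e=[36,82,-38] → ·
    (0,8)@(1, 17): e=[28,6,46] → #
    (2,8)@(5, 17): e=[28,86,-34] → ·
    (0,9)@(1, 19): e=[20,10,50] → #
    (2,9)@(5, 19): e=[20,90,-30] → ·
    (0,10)@(1, 21): e=[12,14,54] → #
    (2,10)@(5, 21): e=[12,94,-26] → ·
    (0,11)@(1, 23): e=[4,18,58] → #
    (2,11)@(5, 23): e=[4,98,-22] → ·
  covered (10 px):
    · · · · · · · · · · · ·
    · · · · · · · · · · · ·
    · · · · · · · · · · · ·
    · · · · · · · · · · · ·
    · · · · · · · · · · · ·
    · · · · · · · · · · · ·
    · · · · · · · · · · · ·
    # # · · · · · · · · · ·
    # # · · · · · · · · · ·
    # # · · · · · · · · · ·
    # # · · · · · · · · · ·
    # # · · · · · · · · · ·
T2:
  2·area = 118
  edge (2, 12)→(20, 22): d=(18,10) inclusive
  edge (20, 22)→(1, 18): d=(-19,-4) inclusive
  edge (1, 18)→(2, 12): d=(1,-6) inclusive
    (1,6)@(3, 13): e=[8,103,7] → #
    (2,6)@(5, 13): e=[-12,111,19] → ·
    (1,7)@(3, 15): e=[44,65,9] → #
    (2,7)@(5, 15): e=[24,73,21] → #
    (3,7)@(7, 15): e=[4,81,33] → #
    (4,7)@(9, 15): e=[-16,89,45] → ·
    (1,8)@(3, 17): e=[80,27,11] → #
    (4,8)@(9, 17): e=[20,51,47] → #
    (5,8)@(11, 17): e=[0,59,59] → #  [on edge]
    (6,8)@(13, 17): e=[-20,67,71] → ·
    (1,9)@(3, 19): e=[116,-11,13] → ·
    (2,9)@(5, 19): e=[96,-3,25] → ·
  covered (14 px):
    · · · · · · · · · · · ·
    · · · · · · · · · · · ·
    · · · · · · · · · · · ·
    · · · · · · · · · · · ·
    · · · · · · · · · · · ·
    · · · · · · · · · · · ·
    · # · · · · · · · · · ·
    · # # # · · · · · · · ·
    · # # # # # · · · · · ·
    · · · # # # # · · · · ·
    · · · · · · · · # · · ·
    · · · · · · · · · · · ·
T3:
  2·area = 122  (B↔C swapped to make it positive)
  edge (0, 2)→(22, 11): d=(22,9) inclusive
  edge (22, 11)→(6, 10): d=(-16,-1) inclusive
  edge (6, 10)→(0, 2): d=(-6,-8) inclusive
    (0,1)@(1, 3): e=[13,107,2] → #
    (1,1)@(3, 3): e=[-5,109,18] → ·
    (0,2)@(1, 5): e=[57,75,-10] → ·
    (1,2)@(3, 5): e=[39,77,6] → #
    (2,2)@(5, 5): e=[21,79,22] → #
    (3,2)@(7, 5): e=[3,81,38] → #
    (4,2)@(9, 5): e=[-15,83,54] → ·
    (1,3)@(3, 7): e=[83,45,-6] → ·
    (2,3)@(5, 7): e=[65,47,10] → #
    (4,3)@(9, 7): e=[29,51,42] → #
    (5,3)@(11, 7): e=[11,53,58] → #
    (6,3)@(13, 7): e=[-7,55,74] → ·
  covered (14 px):
    · · · · · · · · · · · ·
    # · · · · · · · · · · ·
    · # # # · · · · · · · ·
    · · # # # # · · · · · ·
    · · · # # # # # # · · ·
    · · · · · · · · · · · ·
    · · · · · · · · · · · ·
    · · · · · · · · · · · ·
    · · · · · · · · · · · ·
    · · · · · · · · · · · ·
    · · · · · · · · · · · ·
    · · · · · · · · · · · ·

Result: "outside"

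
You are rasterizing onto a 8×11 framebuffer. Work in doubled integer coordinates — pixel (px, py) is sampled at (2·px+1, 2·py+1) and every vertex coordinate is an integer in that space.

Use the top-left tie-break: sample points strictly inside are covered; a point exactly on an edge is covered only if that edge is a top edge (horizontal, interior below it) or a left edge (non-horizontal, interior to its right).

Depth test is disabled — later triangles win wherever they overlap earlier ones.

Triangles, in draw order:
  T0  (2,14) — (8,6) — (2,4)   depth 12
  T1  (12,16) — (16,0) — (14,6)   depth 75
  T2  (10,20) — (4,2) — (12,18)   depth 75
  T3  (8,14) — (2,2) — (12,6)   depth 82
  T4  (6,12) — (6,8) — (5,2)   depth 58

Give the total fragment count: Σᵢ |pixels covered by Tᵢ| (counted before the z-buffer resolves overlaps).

T0:
  2·area = 60  (B↔C swapped to make it positive)
  edge (2, 14)→(2, 4): d=(0,-10) top-left  bias=+0
  edge (2, 4)→(8, 6): d=(6,2) right/bottom  bias=-1
  edge (8, 6)→(2, 14): d=(-6,8) right/bottom  bias=-1
    (1,2)@(3, 5): e=[10,4,46] → #
    (2,2)@(5, 5): e=[30,0,30] → ·  [on edge]
    (1,3)@(3, 7): e=[10,16,34] → #
    (2,3)@(5, 7): e=[30,12,18] → #
    (3,3)@(7, 7): e=[50,8,2] → #
    (4,3)@(9, 7): e=[70,4,-14] → ·
    (5,3)@(11, 7): e=[90,0,-30] → ·  [on edge]
    (1,4)@(3, 9): e=[10,28,22] → #
    (3,4)@(7, 9): e=[50,20,-10] → ·
    (1,5)@(3, 11): e=[10,40,10] → #
    (2,5)@(5, 11): e=[30,36,-6] → ·
    (1,6)@(3, 13): e=[10,52,-2] → ·
  covered (7 px):
    · · · · · · · ·
    · · · · · · · ·
    · # · · · · · ·
    · # # # · · · ·
    · # # · · · · ·
    · # · · · · · ·
    · · · · · · · ·
    · · · · · · · ·
    · · · · · · · ·
    · · · · · · · ·
    · · · · · · · ·
T1:
  2·area = 8  (B↔C swapped to make it positive)
  edge (12, 16)→(14, 6): d=(2,-10) top-left  bias=+0
  edge (14, 6)→(16, 0): d=(2,-6) top-left  bias=+0
  edge (16, 0)→(12, 16): d=(-4,16) right/bottom  bias=-1
    (7,0)@(15, 1): e=[0,-4,12] → ·  [on edge]
    (7,1)@(15, 3): e=[4,0,4] → #  [on edge]
    (7,2)@(15, 5): e=[8,4,-4] → ·
    (6,4)@(13, 9): e=[-4,0,12] → ·  [on edge]
    (6,5)@(13, 11): e=[0,4,4] → #  [on edge]
    (7,5)@(15, 11): e=[20,16,-28] → ·
    (6,6)@(13, 13): e=[4,8,-4] → ·
    (5,7)@(11, 15): e=[-12,0,20] → ·  [on edge]
    (4,10)@(9, 21): e=[-20,0,28] → ·  [on edge]
    (5,10)@(11, 21): e=[0,12,-4] → ·  [on edge]
  covered (2 px):
    · · · · · · · ·
    · · · · · · · #
    · · · · · · · ·
    · · · · · · · ·
    · · · · · · · ·
    · · · · · · # ·
    · · · · · · · ·
    · · · · · · · ·
    · · · · · · · ·
    · · · · · · · ·
    · · · · · · · ·
T2:
  2·area = 48
  edge (10, 20)→(4, 2): d=(-6,-18) top-left  bias=+0
  edge (4, 2)→(12, 18): d=(8,16) right/bottom  bias=-1
  edge (12, 18)→(10, 20): d=(-2,2) right/bottom  bias=-1
    (2,2)@(5, 5): e=[0,8,40] → #  [on edge]
    (3,2)@(7, 5): e=[36,-24,36] → ·
    (2,3)@(5, 7): e=[-12,24,36] → ·
    (3,4)@(7, 9): e=[12,8,28] → #
    (4,4)@(9, 9): e=[48,-24,24] → ·
    (3,5)@(7, 11): e=[0,24,24] → #  [on edge]
    (4,5)@(9, 11): e=[36,-8,20] → ·
    (3,6)@(7, 13): e=[-12,40,20] → ·
    (4,6)@(9, 13): e=[24,8,16] → #
    (5,6)@(11, 13): e=[60,-24,12] → ·
    (4,7)@(9, 15): e=[12,24,12] → #
    (5,7)@(11, 15): e=[48,-8,8] → ·
    (7,7)@(15, 15): e=[120,-72,0] → ·  [on edge]
    (4,8)@(9, 17): e=[0,40,8] → #  [on edge]
    (6,8)@(13, 17): e=[72,-24,0] → ·  [on edge]
    (5,9)@(11, 19): e=[24,24,0] → ·  [on edge]
    (4,10)@(9, 21): e=[-24,72,0] → ·  [on edge]
  covered (7 px):
    · · · · · · · ·
    · · · · · · · ·
    · · # · · · · ·
    · · · · · · · ·
    · · · # · · · ·
    · · · # · · · ·
    · · · · # · · ·
    · · · · # · · ·
    · · · · # # · ·
    · · · · · · · ·
    · · · · · · · ·
T3:
  2·area = 96
  edge (8, 14)→(2, 2): d=(-6,-12) top-left  bias=+0
  edge (2, 2)→(12, 6): d=(10,4) right/bottom  bias=-1
  edge (12, 6)→(8, 14): d=(-4,8) right/bottom  bias=-1
    (1,1)@(3, 3): e=[6,6,84] → #
    (2,1)@(5, 3): e=[30,-2,68] → ·
    (1,2)@(3, 5): e=[-6,26,76] → ·
    (2,2)@(5, 5): e=[18,18,60] → #
    (3,2)@(7, 5): e=[42,10,44] → #
    (4,2)@(9, 5): e=[66,2,28] → #
    (5,2)@(11, 5): e=[90,-6,12] → ·
    (2,3)@(5, 7): e=[6,38,52] → #
    (5,3)@(11, 7): e=[78,14,4] → #
    (6,3)@(13, 7): e=[102,6,-12] → ·
    (2,4)@(5, 9): e=[-6,58,44] → ·
    (3,4)@(7, 9): e=[18,50,28] → #
  covered (12 px):
    · · · · · · · ·
    · # · · · · · ·
    · · # # # · · ·
    · · # # # # · ·
    · · · # # · · ·
    · · · # # · · ·
    · · · · · · · ·
    · · · · · · · ·
    · · · · · · · ·
    · · · · · · · ·
    · · · · · · · ·
T4:
  2·area = 4  (B↔C swapped to make it positive)
  edge (6, 12)→(5, 2): d=(-1,-10) top-left  bias=+0
  edge (5, 2)→(6, 8): d=(1,6) right/bottom  bias=-1
  edge (6, 8)→(6, 12): d=(0,4) right/bottom  bias=-1
  covered (0 px):
    · · · · · · · ·
    · · · · · · · ·
    · · · · · · · ·
    · · · · · · · ·
    · · · · · · · ·
    · · · · · · · ·
    · · · · · · · ·
    · · · · · · · ·
    · · · · · · · ·
    · · · · · · · ·
    · · · · · · · ·

Result: 28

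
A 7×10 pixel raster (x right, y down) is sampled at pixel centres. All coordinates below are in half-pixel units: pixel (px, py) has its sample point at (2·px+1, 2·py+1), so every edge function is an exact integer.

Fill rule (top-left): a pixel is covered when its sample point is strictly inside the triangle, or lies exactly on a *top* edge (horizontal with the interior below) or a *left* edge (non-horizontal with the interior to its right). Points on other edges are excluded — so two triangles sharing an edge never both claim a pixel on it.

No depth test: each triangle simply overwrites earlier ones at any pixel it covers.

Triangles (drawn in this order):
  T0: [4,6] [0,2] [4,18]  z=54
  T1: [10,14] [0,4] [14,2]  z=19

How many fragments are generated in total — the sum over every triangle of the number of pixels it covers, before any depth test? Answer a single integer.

T0:
  2·area = 48  (B↔C swapped to make it positive)
  edge (4, 6)→(4, 18): d=(0,12) right/bottom  bias=-1
  edge (4, 18)→(0, 2): d=(-4,-16) top-left  bias=+0
  edge (0, 2)→(4, 6): d=(4,4) right/bottom  bias=-1
    (0,1)@(1, 3): e=[36,12,0] → ·  [on edge]
    (0,2)@(1, 5): e=[36,4,8] → █
    (1,2)@(3, 5): e=[12,36,0] → ·  [on edge]
    (0,3)@(1, 7): e=[36,-4,16] → ·
    (1,3)@(3, 7): e=[12,28,8] → █
    (2,3)@(5, 7): e=[-12,60,0] → ·  [on edge]
    (1,4)@(3, 9): e=[12,20,16] → █
    (2,4)@(5, 9): e=[-12,52,8] → ·
    (3,4)@(7, 9): e=[-36,84,0] → ·  [on edge]
    (1,5)@(3, 11): e=[12,12,24] → █
    (2,5)@(5, 11): e=[-12,44,16] → ·
    (4,5)@(9, 11): e=[-60,108,0] → ·  [on edge]
    (5,6)@(11, 13): e=[-84,132,0] → ·  [on edge]
    (6,7)@(13, 15): e=[-108,156,0] → ·  [on edge]
  covered (5 px):
    · · · · · · ·
    · · · · · · ·
    █ · · · · · ·
    · █ · · · · ·
    · █ · · · · ·
    · █ · · · · ·
    · █ · · · · ·
    · · · · · · ·
    · · · · · · ·
    · · · · · · ·
T1:
  2·area = 160
  edge (10, 14)→(0, 4): d=(-10,-10) top-left  bias=+0
  edge (0, 4)→(14, 2): d=(14,-2) top-left  bias=+0
  edge (14, 2)→(10, 14): d=(-4,12) right/bottom  bias=-1
    (3,1)@(7, 3): e=[80,0,80] → █  [on edge]
    (4,1)@(9, 3): e=[100,4,56] → █
    (5,1)@(11, 3): e=[120,8,32] → █
    (6,1)@(13, 3): e=[140,12,8] → █
    (0,2)@(1, 5): e=[0,16,144] → █  [on edge]
    (1,2)@(3, 5): e=[20,20,120] → █
    (2,2)@(5, 5): e=[40,24,96] → █
    (6,2)@(13, 5): e=[120,40,0] → ·  [on edge]
    (0,3)@(1, 7): e=[-20,44,136] → ·
    (1,3)@(3, 7): e=[0,48,112] → █  [on edge]
    (6,3)@(13, 7): e=[100,68,-8] → ·
    (1,4)@(3, 9): e=[-20,76,104] → ·
    (2,4)@(5, 9): e=[0,80,80] → █  [on edge]
    (3,5)@(7, 11): e=[0,112,48] → █  [on edge]
    (5,5)@(11, 11): e=[40,120,0] → ·  [on edge]
    (4,6)@(9, 13): e=[0,144,16] → █  [on edge]
    (5,7)@(11, 15): e=[0,176,-16] → ·  [on edge]
    (4,8)@(9, 17): e=[-40,200,0] → ·  [on edge]
    (6,8)@(13, 17): e=[0,208,-48] → ·  [on edge]
  covered (22 px):
    · · · · · · ·
    · · · █ █ █ █
    █ █ █ █ █ █ ·
    · █ █ █ █ █ ·
    · · █ █ █ █ ·
    · · · █ █ · ·
    · · · · █ · ·
    · · · · · · ·
    · · · · · · ·
    · · · · · · ·

Result: 27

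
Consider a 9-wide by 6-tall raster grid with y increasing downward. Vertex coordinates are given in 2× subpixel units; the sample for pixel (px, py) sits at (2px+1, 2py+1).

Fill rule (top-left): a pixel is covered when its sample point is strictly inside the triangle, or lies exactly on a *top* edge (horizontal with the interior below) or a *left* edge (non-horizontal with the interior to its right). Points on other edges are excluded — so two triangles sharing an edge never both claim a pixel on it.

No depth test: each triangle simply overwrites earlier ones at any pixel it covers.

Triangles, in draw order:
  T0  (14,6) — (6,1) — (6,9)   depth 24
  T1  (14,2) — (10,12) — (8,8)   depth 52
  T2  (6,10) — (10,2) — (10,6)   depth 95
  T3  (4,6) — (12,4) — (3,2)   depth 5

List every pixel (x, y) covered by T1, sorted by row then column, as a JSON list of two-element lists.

T0:
  2·area = 64  (B↔C swapped to make it positive)
  edge (14, 6)→(6, 9): d=(-8,3) right/bottom  bias=-1
  edge (6, 9)→(6, 1): d=(0,-8) top-left  bias=+0
  edge (6, 1)→(14, 6): d=(8,5) right/bottom  bias=-1
    (3,1)@(7, 3): e=[45,8,11] → X
    (4,1)@(9, 3): e=[39,24,1] → X
    (5,1)@(11, 3): e=[33,40,-9] → .
    (3,2)@(7, 5): e=[29,8,27] → X
    (5,2)@(11, 5): e=[17,40,7] → X
    (6,2)@(13, 5): e=[11,56,-3] → .
    (3,3)@(7, 7): e=[13,8,43] → X
    (6,3)@(13, 7): e=[-5,56,13] → .
    (3,4)@(7, 9): e=[-3,8,59] → .
    (4,4)@(9, 9): e=[-9,24,49] → .
    (5,4)@(11, 9): e=[-15,40,39] → .
  covered (8 px):
    . . . . . . . . .
    . . . X X . . . .
    . . . X X X . . .
    . . . X X X . . .
    . . . . . . . . .
    . . . . . . . . .
T1:
  2·area = 36
  edge (14, 2)→(10, 12): d=(-4,10) right/bottom  bias=-1
  edge (10, 12)→(8, 8): d=(-2,-4) top-left  bias=+0
  edge (8, 8)→(14, 2): d=(6,-6) top-left  bias=+0
    (7,0)@(15, 1): e=[-6,42,0] → .  [on edge]
    (6,1)@(13, 3): e=[6,30,0] → X  [on edge]
    (7,1)@(15, 3): e=[-14,38,12] → .
    (5,2)@(11, 5): e=[18,18,0] → X  [on edge]
    (6,2)@(13, 5): e=[-2,26,12] → .
    (4,3)@(9, 7): e=[30,6,0] → X  [on edge]
    (6,3)@(13, 7): e=[-10,22,24] → .
    (3,4)@(7, 9): e=[42,-6,0] → .  [on edge]
    (4,4)@(9, 9): e=[22,2,12] → X
    (6,4)@(13, 9): e=[-18,18,36] → .
    (2,5)@(5, 11): e=[54,-18,0] → .  [on edge]
    (4,5)@(9, 11): e=[14,-2,24] → .
  covered (6 px):
    . . . . . . . . .
    . . . . . . X . .
    . . . . . X . . .
    . . . . X X . . .
    . . . . X X . . .
    . . . . . . . . .
T2:
  2·area = 16
  edge (6, 10)→(10, 2): d=(4,-8) top-left  bias=+0
  edge (10, 2)→(10, 6): d=(0,4) right/bottom  bias=-1
  edge (10, 6)→(6, 10): d=(-4,4) right/bottom  bias=-1
    (7,0)@(15, 1): e=[36,-20,0] → .  [on edge]
    (6,1)@(13, 3): e=[28,-12,0] → .  [on edge]
    (4,2)@(9, 5): e=[4,4,8] → X
    (5,2)@(11, 5): e=[20,-4,0] → .  [on edge]
    (4,3)@(9, 7): e=[12,4,0] → .  [on edge]
    (3,4)@(7, 9): e=[4,12,0] → .  [on edge]
    (2,5)@(5, 11): e=[-4,20,0] → .  [on edge]
  covered (1 px):
    . . . . . . . . .
    . . . . . . . . .
    . . . . X . . . .
    . . . . . . . . .
    . . . . . . . . .
    . . . . . . . . .
T3:
  2·area = 34  (B↔C swapped to make it positive)
  edge (4, 6)→(3, 2): d=(-1,-4) top-left  bias=+0
  edge (3, 2)→(12, 4): d=(9,2) right/bottom  bias=-1
  edge (12, 4)→(4, 6): d=(-8,2) right/bottom  bias=-1
    (2,1)@(5, 3): e=[7,5,22] → X
    (3,1)@(7, 3): e=[15,1,18] → X
    (4,1)@(9, 3): e=[23,-3,14] → .
    (2,2)@(5, 5): e=[5,23,6] → X
    (4,2)@(9, 5): e=[21,15,-2] → .
    (2,3)@(5, 7): e=[3,41,-10] → .
    (3,3)@(7, 7): e=[11,37,-14] → .
  covered (4 px):
    . . . . . . . . .
    . . X X . . . . .
    . . X X . . . . .
    . . . . . . . . .
    . . . . . . . . .
    . . . . . . . . .

Result: [[6,1],[5,2],[4,3],[5,3],[4,4],[5,4]]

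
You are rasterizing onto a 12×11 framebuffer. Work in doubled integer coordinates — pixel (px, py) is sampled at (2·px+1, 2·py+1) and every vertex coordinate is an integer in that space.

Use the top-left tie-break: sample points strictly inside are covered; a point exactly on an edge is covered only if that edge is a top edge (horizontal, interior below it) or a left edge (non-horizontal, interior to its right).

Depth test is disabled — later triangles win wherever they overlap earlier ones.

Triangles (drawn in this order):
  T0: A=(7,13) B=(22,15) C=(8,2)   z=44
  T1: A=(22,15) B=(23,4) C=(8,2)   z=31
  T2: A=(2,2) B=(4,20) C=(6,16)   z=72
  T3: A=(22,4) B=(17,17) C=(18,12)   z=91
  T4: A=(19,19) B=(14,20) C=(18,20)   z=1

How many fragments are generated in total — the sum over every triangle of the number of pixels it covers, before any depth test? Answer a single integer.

T0:
  2·area = 167  (B↔C swapped to make it positive)
  edge (7, 13)→(8, 2): d=(1,-11) top-left  bias=+0
  edge (8, 2)→(22, 15): d=(14,13) right/bottom  bias=-1
  edge (22, 15)→(7, 13): d=(-15,-2) top-left  bias=+0
    (4,1)@(9, 3): e=[12,1,154] → X
    (5,1)@(11, 3): e=[34,-25,158] → .
    (4,2)@(9, 5): e=[14,29,124] → X
    (5,2)@(11, 5): e=[36,3,128] → X
    (6,2)@(13, 5): e=[58,-23,132] → .
    (4,3)@(9, 7): e=[16,57,94] → X
    (6,3)@(13, 7): e=[60,5,102] → X
    (7,3)@(15, 7): e=[82,-21,106] → .
    (4,4)@(9, 9): e=[18,85,64] → X
    (7,4)@(15, 9): e=[84,7,76] → X
    (8,4)@(17, 9): e=[106,-19,80] → .
    (4,5)@(9, 11): e=[20,113,34] → X
    (3,6)@(7, 13): e=[0,167,0] → X  [on edge]
  covered (22 px):
    . . . . . . . . . . . .
    . . . . X . . . . . . .
    . . . . X X . . . . . .
    . . . . X X X . . . . .
    . . . . X X X X . . . .
    . . . . X X X X X . . .
    . . . X X X X X X X . .
    . . . . . . . . . . . .
    . . . . . . . . . . . .
    . . . . . . . . . . . .
    . . . . . . . . . . . .
T1:
  2·area = 167  (B↔C swapped to make it positive)
  edge (22, 15)→(8, 2): d=(-14,-13) top-left  bias=+0
  edge (8, 2)→(23, 4): d=(15,2) right/bottom  bias=-1
  edge (23, 4)→(22, 15): d=(-1,11) right/bottom  bias=-1
    (5,1)@(11, 3): e=[25,9,133] → X
    (6,1)@(13, 3): e=[51,5,111] → X
    (7,1)@(15, 3): e=[77,1,89] → X
    (8,1)@(17, 3): e=[103,-3,67] → .
    (5,2)@(11, 5): e=[-3,39,131] → .
    (6,2)@(13, 5): e=[23,35,109] → X
    (8,2)@(17, 5): e=[75,27,65] → X
    (9,2)@(19, 5): e=[101,23,43] → X
    (10,2)@(21, 5): e=[127,19,21] → X
    (11,2)@(23, 5): e=[153,15,-1] → .
    (6,3)@(13, 7): e=[-5,65,107] → .
    (7,3)@(15, 7): e=[21,61,85] → X
  covered (18 px):
    . . . . . . . . . . . .
    . . . . . X X X . . . .
    . . . . . . X X X X X .
    . . . . . . . X X X X .
    . . . . . . . . X X X .
    . . . . . . . . . X X .
    . . . . . . . . . . X .
    . . . . . . . . . . . .
    . . . . . . . . . . . .
    . . . . . . . . . . . .
    . . . . . . . . . . . .
T2:
  2·area = 44  (B↔C swapped to make it positive)
  edge (2, 2)→(6, 16): d=(4,14) right/bottom  bias=-1
  edge (6, 16)→(4, 20): d=(-2,4) right/bottom  bias=-1
  edge (4, 20)→(2, 2): d=(-2,-18) top-left  bias=+0
    (1,3)@(3, 7): e=[6,30,8] → X
    (2,3)@(5, 7): e=[-22,22,44] → .
    (1,4)@(3, 9): e=[14,26,4] → X
    (2,4)@(5, 9): e=[-14,18,40] → .
    (1,5)@(3, 11): e=[22,22,0] → X  [on edge]
    (2,5)@(5, 11): e=[-6,14,36] → .
    (1,6)@(3, 13): e=[30,18,-4] → .
    (2,6)@(5, 13): e=[2,10,32] → X
    (3,6)@(7, 13): e=[-26,2,68] → .
    (2,7)@(5, 15): e=[10,6,28] → X
    (3,7)@(7, 15): e=[-18,-2,64] → .
    (2,8)@(5, 17): e=[18,2,24] → X
  covered (6 px):
    . . . . . . . . . . . .
    . . . . . . . . . . . .
    . . . . . . . . . . . .
    . X . . . . . . . . . .
    . X . . . . . . . . . .
    . X . . . . . . . . . .
    . . X . . . . . . . . .
    . . X . . . . . . . . .
    . . X . . . . . . . . .
    . . . . . . . . . . . .
    . . . . . . . . . . . .
T3:
  2·area = 12
  edge (22, 4)→(17, 17): d=(-5,13) right/bottom  bias=-1
  edge (17, 17)→(18, 12): d=(1,-5) top-left  bias=+0
  edge (18, 12)→(22, 4): d=(4,-8) top-left  bias=+0
    (9,3)@(19, 7): e=[24,0,-12] → .  [on edge]
    (9,5)@(19, 11): e=[4,4,4] → X
    (10,5)@(21, 11): e=[-22,14,20] → .
    (9,6)@(19, 13): e=[-6,6,12] → .
    (8,8)@(17, 17): e=[0,0,12] → .  [on edge]
  covered (1 px):
    . . . . . . . . . . . .
    . . . . . . . . . . . .
    . . . . . . . . . . . .
    . . . . . . . . . . . .
    . . . . . . . . . . . .
    . . . . . . . . . X . .
    . . . . . . . . . . . .
    . . . . . . . . . . . .
    . . . . . . . . . . . .
    . . . . . . . . . . . .
    . . . . . . . . . . . .
T4:
  2·area = 4  (B↔C swapped to make it positive)
  edge (19, 19)→(18, 20): d=(-1,1) right/bottom  bias=-1
  edge (18, 20)→(14, 20): d=(-4,0) right/bottom  bias=-1
  edge (14, 20)→(19, 19): d=(5,-1) top-left  bias=+0
    (11,7)@(23, 15): e=[0,20,-16] → .  [on edge]
    (10,8)@(21, 17): e=[0,12,-8] → .  [on edge]
    (9,9)@(19, 19): e=[0,4,0] → .  [on edge]
    (4,10)@(9, 21): e=[8,-4,0] → .  [on edge]
    (8,10)@(17, 21): e=[0,-4,8] → .  [on edge]
  covered (0 px):
    . . . . . . . . . . . .
    . . . . . . . . . . . .
    . . . . . . . . . . . .
    . . . . . . . . . . . .
    . . . . . . . . . . . .
    . . . . . . . . . . . .
    . . . . . . . . . . . .
    . . . . . . . . . . . .
    . . . . . . . . . . . .
    . . . . . . . . . . . .
    . . . . . . . . . . . .

Final: 47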